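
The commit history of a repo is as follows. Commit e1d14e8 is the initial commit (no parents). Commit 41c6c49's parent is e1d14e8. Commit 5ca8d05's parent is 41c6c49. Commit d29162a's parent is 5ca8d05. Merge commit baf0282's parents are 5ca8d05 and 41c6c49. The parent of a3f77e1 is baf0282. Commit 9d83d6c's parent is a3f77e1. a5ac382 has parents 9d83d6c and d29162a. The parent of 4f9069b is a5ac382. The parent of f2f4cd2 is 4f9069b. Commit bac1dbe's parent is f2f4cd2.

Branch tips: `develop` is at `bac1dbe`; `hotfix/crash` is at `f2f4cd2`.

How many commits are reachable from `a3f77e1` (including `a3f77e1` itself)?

5

Walking parent pointers from a3f77e1: reachable set = {41c6c49, 5ca8d05, a3f77e1, baf0282, e1d14e8}.
That is 5 commits.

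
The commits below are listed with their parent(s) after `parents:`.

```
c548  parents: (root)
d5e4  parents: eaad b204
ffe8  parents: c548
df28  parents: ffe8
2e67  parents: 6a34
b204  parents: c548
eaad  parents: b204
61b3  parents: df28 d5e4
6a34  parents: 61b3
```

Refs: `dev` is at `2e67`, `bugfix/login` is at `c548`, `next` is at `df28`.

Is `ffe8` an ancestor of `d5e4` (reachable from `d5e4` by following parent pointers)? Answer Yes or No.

Ancestors of d5e4: {b204, c548, d5e4, eaad}.
ffe8 is not in that set, so it is not an ancestor of d5e4.

No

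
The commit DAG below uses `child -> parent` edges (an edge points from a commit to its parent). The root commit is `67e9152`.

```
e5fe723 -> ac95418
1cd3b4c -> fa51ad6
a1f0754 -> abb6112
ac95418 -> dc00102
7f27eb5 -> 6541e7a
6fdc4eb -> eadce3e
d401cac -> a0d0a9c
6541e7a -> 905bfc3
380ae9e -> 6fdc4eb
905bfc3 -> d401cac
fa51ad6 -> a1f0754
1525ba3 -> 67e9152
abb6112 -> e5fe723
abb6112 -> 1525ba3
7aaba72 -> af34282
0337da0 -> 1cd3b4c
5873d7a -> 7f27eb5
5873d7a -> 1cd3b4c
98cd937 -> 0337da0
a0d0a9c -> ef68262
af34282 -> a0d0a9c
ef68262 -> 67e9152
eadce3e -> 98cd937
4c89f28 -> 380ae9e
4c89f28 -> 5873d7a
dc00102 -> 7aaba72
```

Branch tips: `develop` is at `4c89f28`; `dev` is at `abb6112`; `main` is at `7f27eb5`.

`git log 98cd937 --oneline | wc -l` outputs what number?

15

Walking parent pointers from 98cd937: reachable set = {0337da0, 1525ba3, 1cd3b4c, 67e9152, 7aaba72, 98cd937, a0d0a9c, a1f0754, abb6112, ac95418, af34282, dc00102, e5fe723, ef68262, fa51ad6}.
That is 15 commits.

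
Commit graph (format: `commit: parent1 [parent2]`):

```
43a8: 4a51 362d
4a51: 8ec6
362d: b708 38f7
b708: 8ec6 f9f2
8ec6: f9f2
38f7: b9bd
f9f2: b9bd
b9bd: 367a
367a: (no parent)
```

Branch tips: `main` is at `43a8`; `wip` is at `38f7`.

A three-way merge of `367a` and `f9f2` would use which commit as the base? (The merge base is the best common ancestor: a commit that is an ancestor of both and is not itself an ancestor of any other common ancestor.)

Ancestors of 367a: {367a}.
Ancestors of f9f2: {367a, b9bd, f9f2}.
Common ancestors: {367a}.
The only common ancestor is 367a, so it is the merge base.

367a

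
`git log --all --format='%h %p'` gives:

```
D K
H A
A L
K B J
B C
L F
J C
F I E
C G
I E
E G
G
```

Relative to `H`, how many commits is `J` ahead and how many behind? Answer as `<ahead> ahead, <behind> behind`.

Reachable from J: {C, G, J}.
Reachable from H: {A, E, F, G, H, I, L}.
Only in J's history (ahead): {C, J} — 2.
Only in H's history (behind): {A, E, F, H, I, L} — 6.

2 ahead, 6 behind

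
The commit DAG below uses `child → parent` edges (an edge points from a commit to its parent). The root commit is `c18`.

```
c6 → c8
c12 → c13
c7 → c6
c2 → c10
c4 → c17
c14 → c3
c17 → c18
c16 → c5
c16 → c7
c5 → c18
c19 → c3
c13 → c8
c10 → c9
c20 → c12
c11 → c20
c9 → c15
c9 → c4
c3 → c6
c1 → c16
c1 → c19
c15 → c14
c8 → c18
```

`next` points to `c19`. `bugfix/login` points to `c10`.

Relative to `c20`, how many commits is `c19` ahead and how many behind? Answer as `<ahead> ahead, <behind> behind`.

Reachable from c19: {c18, c19, c3, c6, c8}.
Reachable from c20: {c12, c13, c18, c20, c8}.
Only in c19's history (ahead): {c19, c3, c6} — 3.
Only in c20's history (behind): {c12, c13, c20} — 3.

3 ahead, 3 behind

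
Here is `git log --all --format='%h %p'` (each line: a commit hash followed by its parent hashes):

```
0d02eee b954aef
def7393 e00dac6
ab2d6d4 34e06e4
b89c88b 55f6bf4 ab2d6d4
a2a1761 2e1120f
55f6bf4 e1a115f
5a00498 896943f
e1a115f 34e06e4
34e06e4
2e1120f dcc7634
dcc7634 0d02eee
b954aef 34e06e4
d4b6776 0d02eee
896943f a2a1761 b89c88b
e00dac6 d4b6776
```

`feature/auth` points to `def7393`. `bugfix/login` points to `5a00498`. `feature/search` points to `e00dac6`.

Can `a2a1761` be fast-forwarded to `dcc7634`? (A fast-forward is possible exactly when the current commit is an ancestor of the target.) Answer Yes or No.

A fast-forward from a2a1761 to dcc7634 is possible iff a2a1761 is an ancestor of dcc7634.
Ancestors of dcc7634: {0d02eee, 34e06e4, b954aef, dcc7634}.
a2a1761 is not among them, so fast-forward is not possible.

No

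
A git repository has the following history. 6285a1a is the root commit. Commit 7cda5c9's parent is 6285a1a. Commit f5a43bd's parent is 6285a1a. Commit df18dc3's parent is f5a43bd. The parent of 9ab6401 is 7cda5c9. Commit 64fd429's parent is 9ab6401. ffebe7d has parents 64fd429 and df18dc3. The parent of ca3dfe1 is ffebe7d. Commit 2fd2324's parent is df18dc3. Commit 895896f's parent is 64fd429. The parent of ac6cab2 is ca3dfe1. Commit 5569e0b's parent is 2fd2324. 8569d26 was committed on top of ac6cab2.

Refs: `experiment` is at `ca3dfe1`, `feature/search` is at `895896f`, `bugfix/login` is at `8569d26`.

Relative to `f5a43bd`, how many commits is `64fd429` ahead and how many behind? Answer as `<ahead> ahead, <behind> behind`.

3 ahead, 1 behind

Reachable from 64fd429: {6285a1a, 64fd429, 7cda5c9, 9ab6401}.
Reachable from f5a43bd: {6285a1a, f5a43bd}.
Only in 64fd429's history (ahead): {64fd429, 7cda5c9, 9ab6401} — 3.
Only in f5a43bd's history (behind): {f5a43bd} — 1.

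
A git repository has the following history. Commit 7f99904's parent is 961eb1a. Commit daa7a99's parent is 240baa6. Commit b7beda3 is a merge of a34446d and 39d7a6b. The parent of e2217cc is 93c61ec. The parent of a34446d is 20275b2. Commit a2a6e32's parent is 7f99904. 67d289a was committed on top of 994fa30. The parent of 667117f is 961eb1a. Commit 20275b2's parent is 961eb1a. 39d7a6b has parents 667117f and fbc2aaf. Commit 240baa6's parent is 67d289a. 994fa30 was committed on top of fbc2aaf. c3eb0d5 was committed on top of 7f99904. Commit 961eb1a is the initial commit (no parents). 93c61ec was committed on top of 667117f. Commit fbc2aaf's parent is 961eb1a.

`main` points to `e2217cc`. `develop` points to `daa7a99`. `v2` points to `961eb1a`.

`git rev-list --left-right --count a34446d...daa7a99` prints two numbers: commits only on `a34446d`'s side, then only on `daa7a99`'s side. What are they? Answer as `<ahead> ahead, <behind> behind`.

Reachable from a34446d: {20275b2, 961eb1a, a34446d}.
Reachable from daa7a99: {240baa6, 67d289a, 961eb1a, 994fa30, daa7a99, fbc2aaf}.
Only in a34446d's history (ahead): {20275b2, a34446d} — 2.
Only in daa7a99's history (behind): {240baa6, 67d289a, 994fa30, daa7a99, fbc2aaf} — 5.

2 ahead, 5 behind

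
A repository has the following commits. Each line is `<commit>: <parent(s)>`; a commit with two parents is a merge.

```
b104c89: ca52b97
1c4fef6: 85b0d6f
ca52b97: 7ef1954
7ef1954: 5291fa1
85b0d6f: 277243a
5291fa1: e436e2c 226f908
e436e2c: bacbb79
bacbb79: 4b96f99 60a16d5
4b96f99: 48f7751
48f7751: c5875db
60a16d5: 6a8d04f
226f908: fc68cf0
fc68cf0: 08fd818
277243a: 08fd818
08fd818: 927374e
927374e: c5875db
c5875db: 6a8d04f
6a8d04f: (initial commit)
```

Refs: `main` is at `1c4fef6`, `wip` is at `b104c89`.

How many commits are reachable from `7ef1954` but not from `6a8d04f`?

12

Reachable from 7ef1954: {08fd818, 226f908, 48f7751, 4b96f99, 5291fa1, 60a16d5, 6a8d04f, 7ef1954, 927374e, bacbb79, c5875db, e436e2c, fc68cf0}.
Reachable from 6a8d04f: {6a8d04f}.
In 7ef1954's history but not 6a8d04f's: {08fd818, 226f908, 48f7751, 4b96f99, 5291fa1, 60a16d5, 7ef1954, 927374e, bacbb79, c5875db, e436e2c, fc68cf0} — 12 commits.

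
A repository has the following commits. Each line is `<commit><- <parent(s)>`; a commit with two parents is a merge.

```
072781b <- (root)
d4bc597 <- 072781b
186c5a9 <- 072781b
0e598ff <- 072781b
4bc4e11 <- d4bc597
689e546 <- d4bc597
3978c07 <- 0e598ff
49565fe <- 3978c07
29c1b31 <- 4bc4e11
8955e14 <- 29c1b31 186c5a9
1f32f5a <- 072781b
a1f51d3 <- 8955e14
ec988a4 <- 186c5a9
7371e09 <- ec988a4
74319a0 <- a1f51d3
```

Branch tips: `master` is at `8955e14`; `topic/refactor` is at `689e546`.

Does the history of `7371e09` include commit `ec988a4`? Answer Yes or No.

Ancestors of 7371e09 (commits reachable by following parents): {072781b, 186c5a9, 7371e09, ec988a4}.
ec988a4 is in that set, so it is an ancestor of 7371e09.

Yes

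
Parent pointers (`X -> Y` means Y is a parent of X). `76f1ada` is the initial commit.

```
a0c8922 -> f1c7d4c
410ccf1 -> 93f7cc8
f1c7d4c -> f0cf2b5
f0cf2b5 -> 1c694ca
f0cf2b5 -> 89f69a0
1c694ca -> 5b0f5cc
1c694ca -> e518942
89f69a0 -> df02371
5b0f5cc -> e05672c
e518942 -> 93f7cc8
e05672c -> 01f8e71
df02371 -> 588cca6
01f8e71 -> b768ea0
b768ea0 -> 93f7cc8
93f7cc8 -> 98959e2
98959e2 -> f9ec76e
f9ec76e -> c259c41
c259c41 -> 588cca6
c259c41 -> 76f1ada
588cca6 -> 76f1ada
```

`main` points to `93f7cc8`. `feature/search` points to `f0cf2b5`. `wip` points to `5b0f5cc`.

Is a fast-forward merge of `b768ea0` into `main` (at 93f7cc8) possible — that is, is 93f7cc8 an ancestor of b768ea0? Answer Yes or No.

A fast-forward from 93f7cc8 to b768ea0 is possible iff 93f7cc8 is an ancestor of b768ea0.
Ancestors of b768ea0: {588cca6, 76f1ada, 93f7cc8, 98959e2, b768ea0, c259c41, f9ec76e}.
93f7cc8 is among them, so fast-forward is possible.

Yes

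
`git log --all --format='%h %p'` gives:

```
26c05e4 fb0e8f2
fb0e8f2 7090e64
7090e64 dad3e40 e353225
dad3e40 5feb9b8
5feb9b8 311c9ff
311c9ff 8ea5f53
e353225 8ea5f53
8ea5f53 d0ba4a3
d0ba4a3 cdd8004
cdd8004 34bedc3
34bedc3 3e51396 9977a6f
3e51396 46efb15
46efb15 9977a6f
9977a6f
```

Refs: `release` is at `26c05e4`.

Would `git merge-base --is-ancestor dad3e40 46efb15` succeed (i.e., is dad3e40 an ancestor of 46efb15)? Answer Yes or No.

Ancestors of 46efb15: {46efb15, 9977a6f}.
dad3e40 is not in that set, so it is not an ancestor of 46efb15.

No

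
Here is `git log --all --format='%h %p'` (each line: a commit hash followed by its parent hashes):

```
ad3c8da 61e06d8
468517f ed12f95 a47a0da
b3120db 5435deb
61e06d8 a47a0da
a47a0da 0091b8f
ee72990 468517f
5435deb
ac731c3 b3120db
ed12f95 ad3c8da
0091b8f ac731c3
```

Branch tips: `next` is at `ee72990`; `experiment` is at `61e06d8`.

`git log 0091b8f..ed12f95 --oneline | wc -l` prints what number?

Reachable from ed12f95: {0091b8f, 5435deb, 61e06d8, a47a0da, ac731c3, ad3c8da, b3120db, ed12f95}.
Reachable from 0091b8f: {0091b8f, 5435deb, ac731c3, b3120db}.
In ed12f95's history but not 0091b8f's: {61e06d8, a47a0da, ad3c8da, ed12f95} — 4 commits.

4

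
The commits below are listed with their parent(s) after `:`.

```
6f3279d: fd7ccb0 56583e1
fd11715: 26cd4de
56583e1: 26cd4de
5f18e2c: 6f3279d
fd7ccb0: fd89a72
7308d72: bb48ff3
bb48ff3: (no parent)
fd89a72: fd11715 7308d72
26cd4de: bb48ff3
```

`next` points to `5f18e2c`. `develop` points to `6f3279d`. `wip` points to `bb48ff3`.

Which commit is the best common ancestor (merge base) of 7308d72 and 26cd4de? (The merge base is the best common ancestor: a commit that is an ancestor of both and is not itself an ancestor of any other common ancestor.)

bb48ff3

Ancestors of 7308d72: {7308d72, bb48ff3}.
Ancestors of 26cd4de: {26cd4de, bb48ff3}.
Common ancestors: {bb48ff3}.
The only common ancestor is bb48ff3, so it is the merge base.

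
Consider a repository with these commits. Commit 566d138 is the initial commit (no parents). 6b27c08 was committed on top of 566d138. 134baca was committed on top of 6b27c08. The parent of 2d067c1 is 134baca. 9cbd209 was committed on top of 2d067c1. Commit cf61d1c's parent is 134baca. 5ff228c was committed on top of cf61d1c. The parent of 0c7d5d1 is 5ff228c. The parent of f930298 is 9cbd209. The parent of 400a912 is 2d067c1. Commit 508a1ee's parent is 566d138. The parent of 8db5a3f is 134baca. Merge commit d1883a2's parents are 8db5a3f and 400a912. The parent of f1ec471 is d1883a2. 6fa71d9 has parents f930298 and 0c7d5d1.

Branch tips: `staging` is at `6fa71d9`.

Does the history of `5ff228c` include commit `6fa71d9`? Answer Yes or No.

No

Ancestors of 5ff228c: {134baca, 566d138, 5ff228c, 6b27c08, cf61d1c}.
6fa71d9 is not in that set, so it is not an ancestor of 5ff228c.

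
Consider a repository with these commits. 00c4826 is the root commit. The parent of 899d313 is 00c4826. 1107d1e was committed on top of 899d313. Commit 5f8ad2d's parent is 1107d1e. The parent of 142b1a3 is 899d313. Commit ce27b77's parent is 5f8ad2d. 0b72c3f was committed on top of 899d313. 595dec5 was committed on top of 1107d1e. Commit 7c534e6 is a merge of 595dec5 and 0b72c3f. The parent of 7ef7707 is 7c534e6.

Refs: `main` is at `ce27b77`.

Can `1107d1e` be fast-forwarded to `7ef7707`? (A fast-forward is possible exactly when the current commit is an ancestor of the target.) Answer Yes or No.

A fast-forward from 1107d1e to 7ef7707 is possible iff 1107d1e is an ancestor of 7ef7707.
Ancestors of 7ef7707: {00c4826, 0b72c3f, 1107d1e, 595dec5, 7c534e6, 7ef7707, 899d313}.
1107d1e is among them, so fast-forward is possible.

Yes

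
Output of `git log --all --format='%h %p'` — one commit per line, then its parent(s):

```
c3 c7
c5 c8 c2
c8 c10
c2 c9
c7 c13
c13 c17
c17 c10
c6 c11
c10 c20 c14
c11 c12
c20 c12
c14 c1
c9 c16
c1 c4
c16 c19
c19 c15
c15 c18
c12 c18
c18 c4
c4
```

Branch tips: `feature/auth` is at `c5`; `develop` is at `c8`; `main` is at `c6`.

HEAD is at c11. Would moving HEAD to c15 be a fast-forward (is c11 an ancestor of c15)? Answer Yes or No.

No

A fast-forward from c11 to c15 is possible iff c11 is an ancestor of c15.
Ancestors of c15: {c15, c18, c4}.
c11 is not among them, so fast-forward is not possible.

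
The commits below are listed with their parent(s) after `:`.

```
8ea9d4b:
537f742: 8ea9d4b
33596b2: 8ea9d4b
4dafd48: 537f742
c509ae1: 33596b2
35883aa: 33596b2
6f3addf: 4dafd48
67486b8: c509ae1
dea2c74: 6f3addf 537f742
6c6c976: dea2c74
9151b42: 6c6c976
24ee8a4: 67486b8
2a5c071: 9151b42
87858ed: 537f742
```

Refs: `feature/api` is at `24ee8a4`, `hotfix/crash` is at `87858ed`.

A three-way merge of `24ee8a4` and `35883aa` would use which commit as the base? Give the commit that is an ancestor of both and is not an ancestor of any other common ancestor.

33596b2

Ancestors of 24ee8a4: {24ee8a4, 33596b2, 67486b8, 8ea9d4b, c509ae1}.
Ancestors of 35883aa: {33596b2, 35883aa, 8ea9d4b}.
Common ancestors: {33596b2, 8ea9d4b}.
Among these, 33596b2 is not an ancestor of any other common ancestor — it is the merge base.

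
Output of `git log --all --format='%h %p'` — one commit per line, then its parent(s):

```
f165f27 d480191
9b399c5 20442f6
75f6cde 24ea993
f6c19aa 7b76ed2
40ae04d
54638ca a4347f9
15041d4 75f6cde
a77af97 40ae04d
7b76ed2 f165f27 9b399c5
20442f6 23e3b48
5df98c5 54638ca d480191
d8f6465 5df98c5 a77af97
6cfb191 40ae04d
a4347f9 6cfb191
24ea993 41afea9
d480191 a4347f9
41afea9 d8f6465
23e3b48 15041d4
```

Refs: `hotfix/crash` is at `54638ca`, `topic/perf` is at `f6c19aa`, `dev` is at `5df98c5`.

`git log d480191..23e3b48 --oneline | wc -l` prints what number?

9

Reachable from 23e3b48: {15041d4, 23e3b48, 24ea993, 40ae04d, 41afea9, 54638ca, 5df98c5, 6cfb191, 75f6cde, a4347f9, a77af97, d480191, d8f6465}.
Reachable from d480191: {40ae04d, 6cfb191, a4347f9, d480191}.
In 23e3b48's history but not d480191's: {15041d4, 23e3b48, 24ea993, 41afea9, 54638ca, 5df98c5, 75f6cde, a77af97, d8f6465} — 9 commits.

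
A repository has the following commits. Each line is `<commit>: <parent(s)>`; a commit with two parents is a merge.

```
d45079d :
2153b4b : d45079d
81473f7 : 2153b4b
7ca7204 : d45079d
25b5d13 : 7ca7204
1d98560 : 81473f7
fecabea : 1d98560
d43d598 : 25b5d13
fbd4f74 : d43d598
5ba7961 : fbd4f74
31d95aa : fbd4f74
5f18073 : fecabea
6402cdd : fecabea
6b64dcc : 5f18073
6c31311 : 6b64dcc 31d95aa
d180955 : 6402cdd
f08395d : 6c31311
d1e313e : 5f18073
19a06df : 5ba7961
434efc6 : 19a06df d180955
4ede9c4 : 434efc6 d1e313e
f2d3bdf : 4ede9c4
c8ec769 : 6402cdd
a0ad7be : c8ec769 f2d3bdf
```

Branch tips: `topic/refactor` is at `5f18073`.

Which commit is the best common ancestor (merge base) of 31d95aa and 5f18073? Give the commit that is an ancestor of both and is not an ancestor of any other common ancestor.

Ancestors of 31d95aa: {25b5d13, 31d95aa, 7ca7204, d43d598, d45079d, fbd4f74}.
Ancestors of 5f18073: {1d98560, 2153b4b, 5f18073, 81473f7, d45079d, fecabea}.
Common ancestors: {d45079d}.
The only common ancestor is d45079d, so it is the merge base.

d45079d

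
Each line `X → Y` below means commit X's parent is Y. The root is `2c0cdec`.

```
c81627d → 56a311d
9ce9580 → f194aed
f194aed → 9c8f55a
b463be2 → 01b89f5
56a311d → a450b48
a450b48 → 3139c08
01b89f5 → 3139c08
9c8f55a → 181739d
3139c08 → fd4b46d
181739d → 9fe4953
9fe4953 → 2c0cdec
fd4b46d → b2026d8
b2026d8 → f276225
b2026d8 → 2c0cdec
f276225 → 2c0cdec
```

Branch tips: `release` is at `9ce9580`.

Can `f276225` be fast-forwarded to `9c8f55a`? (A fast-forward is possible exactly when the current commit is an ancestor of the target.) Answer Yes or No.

A fast-forward from f276225 to 9c8f55a is possible iff f276225 is an ancestor of 9c8f55a.
Ancestors of 9c8f55a: {181739d, 2c0cdec, 9c8f55a, 9fe4953}.
f276225 is not among them, so fast-forward is not possible.

No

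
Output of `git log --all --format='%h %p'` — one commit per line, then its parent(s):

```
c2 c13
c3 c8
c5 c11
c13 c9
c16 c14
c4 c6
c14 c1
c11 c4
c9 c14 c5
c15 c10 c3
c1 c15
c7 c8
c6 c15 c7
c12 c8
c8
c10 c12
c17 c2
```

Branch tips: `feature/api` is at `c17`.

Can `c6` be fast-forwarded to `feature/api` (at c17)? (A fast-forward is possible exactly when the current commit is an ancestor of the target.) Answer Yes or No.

Yes

A fast-forward from c6 to c17 is possible iff c6 is an ancestor of c17.
Ancestors of c17: {c1, c10, c11, c12, c13, c14, c15, c17, c2, c3, c4, c5, c6, c7, c8, c9}.
c6 is among them, so fast-forward is possible.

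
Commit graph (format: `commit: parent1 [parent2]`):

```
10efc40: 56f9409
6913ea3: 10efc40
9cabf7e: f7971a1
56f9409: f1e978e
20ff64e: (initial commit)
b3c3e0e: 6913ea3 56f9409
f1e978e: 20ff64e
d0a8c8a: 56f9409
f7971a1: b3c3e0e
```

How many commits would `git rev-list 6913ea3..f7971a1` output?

Reachable from f7971a1: {10efc40, 20ff64e, 56f9409, 6913ea3, b3c3e0e, f1e978e, f7971a1}.
Reachable from 6913ea3: {10efc40, 20ff64e, 56f9409, 6913ea3, f1e978e}.
In f7971a1's history but not 6913ea3's: {b3c3e0e, f7971a1} — 2 commits.

2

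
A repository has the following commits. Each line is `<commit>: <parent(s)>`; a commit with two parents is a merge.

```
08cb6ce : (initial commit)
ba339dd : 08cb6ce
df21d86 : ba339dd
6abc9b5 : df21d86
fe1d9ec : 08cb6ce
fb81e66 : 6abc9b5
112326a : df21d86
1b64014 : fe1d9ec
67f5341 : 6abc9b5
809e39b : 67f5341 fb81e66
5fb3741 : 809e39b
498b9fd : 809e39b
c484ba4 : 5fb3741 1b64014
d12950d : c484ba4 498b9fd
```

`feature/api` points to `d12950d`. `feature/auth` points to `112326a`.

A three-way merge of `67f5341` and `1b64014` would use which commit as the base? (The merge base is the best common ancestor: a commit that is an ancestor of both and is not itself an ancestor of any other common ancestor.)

Ancestors of 67f5341: {08cb6ce, 67f5341, 6abc9b5, ba339dd, df21d86}.
Ancestors of 1b64014: {08cb6ce, 1b64014, fe1d9ec}.
Common ancestors: {08cb6ce}.
The only common ancestor is 08cb6ce, so it is the merge base.

08cb6ce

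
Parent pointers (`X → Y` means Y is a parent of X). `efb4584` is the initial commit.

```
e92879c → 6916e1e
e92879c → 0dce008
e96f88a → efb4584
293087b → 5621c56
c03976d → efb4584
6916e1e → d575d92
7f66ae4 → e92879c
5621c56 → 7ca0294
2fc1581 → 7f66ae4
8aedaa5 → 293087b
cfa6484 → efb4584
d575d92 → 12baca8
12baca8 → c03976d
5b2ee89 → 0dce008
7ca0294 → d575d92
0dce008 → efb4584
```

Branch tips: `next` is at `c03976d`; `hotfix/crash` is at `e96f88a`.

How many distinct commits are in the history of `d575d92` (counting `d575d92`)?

4

Walking parent pointers from d575d92: reachable set = {12baca8, c03976d, d575d92, efb4584}.
That is 4 commits.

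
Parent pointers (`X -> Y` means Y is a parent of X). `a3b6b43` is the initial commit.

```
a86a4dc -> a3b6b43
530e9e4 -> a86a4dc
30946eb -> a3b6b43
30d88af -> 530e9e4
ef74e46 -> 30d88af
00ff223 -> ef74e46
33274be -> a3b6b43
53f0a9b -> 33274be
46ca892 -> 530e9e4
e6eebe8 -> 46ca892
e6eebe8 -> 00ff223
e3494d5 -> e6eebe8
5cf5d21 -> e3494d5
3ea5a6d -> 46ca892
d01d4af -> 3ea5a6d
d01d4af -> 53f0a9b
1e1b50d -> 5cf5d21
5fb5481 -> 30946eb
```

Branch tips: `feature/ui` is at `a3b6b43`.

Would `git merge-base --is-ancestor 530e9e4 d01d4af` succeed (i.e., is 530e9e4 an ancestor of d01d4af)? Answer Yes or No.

Ancestors of d01d4af (commits reachable by following parents): {33274be, 3ea5a6d, 46ca892, 530e9e4, 53f0a9b, a3b6b43, a86a4dc, d01d4af}.
530e9e4 is in that set, so it is an ancestor of d01d4af.

Yes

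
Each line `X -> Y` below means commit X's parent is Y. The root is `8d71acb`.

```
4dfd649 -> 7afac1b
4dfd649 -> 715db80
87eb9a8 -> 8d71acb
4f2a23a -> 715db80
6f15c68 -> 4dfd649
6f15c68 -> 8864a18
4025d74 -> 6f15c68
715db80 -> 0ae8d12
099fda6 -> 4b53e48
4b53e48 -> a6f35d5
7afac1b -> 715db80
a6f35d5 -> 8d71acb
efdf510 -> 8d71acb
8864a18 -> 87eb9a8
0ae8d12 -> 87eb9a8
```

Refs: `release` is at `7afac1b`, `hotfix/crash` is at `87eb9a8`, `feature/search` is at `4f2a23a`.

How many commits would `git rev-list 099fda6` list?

4

Walking parent pointers from 099fda6: reachable set = {099fda6, 4b53e48, 8d71acb, a6f35d5}.
That is 4 commits.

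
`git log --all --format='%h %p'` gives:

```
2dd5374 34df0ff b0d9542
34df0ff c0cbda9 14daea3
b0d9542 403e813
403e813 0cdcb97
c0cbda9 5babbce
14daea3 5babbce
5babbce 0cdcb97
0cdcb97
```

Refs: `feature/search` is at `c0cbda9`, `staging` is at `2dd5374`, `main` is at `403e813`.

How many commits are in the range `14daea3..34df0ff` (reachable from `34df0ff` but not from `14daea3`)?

Reachable from 34df0ff: {0cdcb97, 14daea3, 34df0ff, 5babbce, c0cbda9}.
Reachable from 14daea3: {0cdcb97, 14daea3, 5babbce}.
In 34df0ff's history but not 14daea3's: {34df0ff, c0cbda9} — 2 commits.

2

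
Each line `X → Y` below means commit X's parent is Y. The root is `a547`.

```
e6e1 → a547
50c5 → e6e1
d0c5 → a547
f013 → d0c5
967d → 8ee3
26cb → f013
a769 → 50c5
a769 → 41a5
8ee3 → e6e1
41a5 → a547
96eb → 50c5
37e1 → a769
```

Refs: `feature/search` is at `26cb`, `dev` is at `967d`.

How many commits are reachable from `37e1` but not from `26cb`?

Reachable from 37e1: {37e1, 41a5, 50c5, a547, a769, e6e1}.
Reachable from 26cb: {26cb, a547, d0c5, f013}.
In 37e1's history but not 26cb's: {37e1, 41a5, 50c5, a769, e6e1} — 5 commits.

5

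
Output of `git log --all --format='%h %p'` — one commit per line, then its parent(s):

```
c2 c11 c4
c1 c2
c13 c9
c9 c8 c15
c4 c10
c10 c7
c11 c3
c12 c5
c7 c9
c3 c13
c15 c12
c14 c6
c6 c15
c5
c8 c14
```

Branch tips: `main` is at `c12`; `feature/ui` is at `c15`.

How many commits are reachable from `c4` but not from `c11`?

3

Reachable from c4: {c10, c12, c14, c15, c4, c5, c6, c7, c8, c9}.
Reachable from c11: {c11, c12, c13, c14, c15, c3, c5, c6, c8, c9}.
In c4's history but not c11's: {c10, c4, c7} — 3 commits.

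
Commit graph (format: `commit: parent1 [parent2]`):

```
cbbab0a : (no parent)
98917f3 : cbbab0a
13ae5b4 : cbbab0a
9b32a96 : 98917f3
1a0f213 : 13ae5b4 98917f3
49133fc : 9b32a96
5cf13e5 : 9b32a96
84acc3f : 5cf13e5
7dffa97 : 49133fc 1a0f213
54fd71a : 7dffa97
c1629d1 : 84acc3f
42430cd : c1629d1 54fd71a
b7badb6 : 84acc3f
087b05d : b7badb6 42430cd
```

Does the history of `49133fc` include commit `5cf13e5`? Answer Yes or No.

No

Ancestors of 49133fc: {49133fc, 98917f3, 9b32a96, cbbab0a}.
5cf13e5 is not in that set, so it is not an ancestor of 49133fc.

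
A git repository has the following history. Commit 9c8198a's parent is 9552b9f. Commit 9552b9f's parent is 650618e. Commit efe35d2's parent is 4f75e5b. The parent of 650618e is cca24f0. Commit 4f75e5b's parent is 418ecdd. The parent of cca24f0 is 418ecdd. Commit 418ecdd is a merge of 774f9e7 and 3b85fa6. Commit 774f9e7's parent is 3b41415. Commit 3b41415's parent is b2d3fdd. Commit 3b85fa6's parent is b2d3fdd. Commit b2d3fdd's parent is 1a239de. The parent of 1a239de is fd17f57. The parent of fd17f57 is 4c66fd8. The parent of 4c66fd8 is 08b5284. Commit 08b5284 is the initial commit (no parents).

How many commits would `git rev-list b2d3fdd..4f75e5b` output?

5

Reachable from 4f75e5b: {08b5284, 1a239de, 3b41415, 3b85fa6, 418ecdd, 4c66fd8, 4f75e5b, 774f9e7, b2d3fdd, fd17f57}.
Reachable from b2d3fdd: {08b5284, 1a239de, 4c66fd8, b2d3fdd, fd17f57}.
In 4f75e5b's history but not b2d3fdd's: {3b41415, 3b85fa6, 418ecdd, 4f75e5b, 774f9e7} — 5 commits.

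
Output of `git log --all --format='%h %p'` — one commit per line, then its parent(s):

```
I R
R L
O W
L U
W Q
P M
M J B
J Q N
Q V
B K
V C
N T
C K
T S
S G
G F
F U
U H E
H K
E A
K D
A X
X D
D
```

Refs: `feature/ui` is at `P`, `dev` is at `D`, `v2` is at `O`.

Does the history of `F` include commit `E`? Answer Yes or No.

Yes

Ancestors of F (commits reachable by following parents): {A, D, E, F, H, K, U, X}.
E is in that set, so it is an ancestor of F.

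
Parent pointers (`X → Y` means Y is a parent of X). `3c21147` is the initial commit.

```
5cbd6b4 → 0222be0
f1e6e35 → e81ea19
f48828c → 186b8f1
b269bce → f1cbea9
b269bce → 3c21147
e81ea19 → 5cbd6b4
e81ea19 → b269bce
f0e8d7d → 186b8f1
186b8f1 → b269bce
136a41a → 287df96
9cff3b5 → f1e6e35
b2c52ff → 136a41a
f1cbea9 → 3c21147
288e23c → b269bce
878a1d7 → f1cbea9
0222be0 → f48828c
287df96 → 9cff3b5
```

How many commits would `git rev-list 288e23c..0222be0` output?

Reachable from 0222be0: {0222be0, 186b8f1, 3c21147, b269bce, f1cbea9, f48828c}.
Reachable from 288e23c: {288e23c, 3c21147, b269bce, f1cbea9}.
In 0222be0's history but not 288e23c's: {0222be0, 186b8f1, f48828c} — 3 commits.

3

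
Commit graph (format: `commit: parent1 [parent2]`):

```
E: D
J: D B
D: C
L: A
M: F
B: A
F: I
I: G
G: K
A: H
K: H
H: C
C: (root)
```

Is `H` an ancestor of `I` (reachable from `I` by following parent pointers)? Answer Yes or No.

Yes

Ancestors of I (commits reachable by following parents): {C, G, H, I, K}.
H is in that set, so it is an ancestor of I.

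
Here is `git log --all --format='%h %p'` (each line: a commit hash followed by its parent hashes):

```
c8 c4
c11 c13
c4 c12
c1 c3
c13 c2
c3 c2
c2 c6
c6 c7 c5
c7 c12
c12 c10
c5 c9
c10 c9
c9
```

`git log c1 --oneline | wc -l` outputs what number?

Walking parent pointers from c1: reachable set = {c1, c10, c12, c2, c3, c5, c6, c7, c9}.
That is 9 commits.

9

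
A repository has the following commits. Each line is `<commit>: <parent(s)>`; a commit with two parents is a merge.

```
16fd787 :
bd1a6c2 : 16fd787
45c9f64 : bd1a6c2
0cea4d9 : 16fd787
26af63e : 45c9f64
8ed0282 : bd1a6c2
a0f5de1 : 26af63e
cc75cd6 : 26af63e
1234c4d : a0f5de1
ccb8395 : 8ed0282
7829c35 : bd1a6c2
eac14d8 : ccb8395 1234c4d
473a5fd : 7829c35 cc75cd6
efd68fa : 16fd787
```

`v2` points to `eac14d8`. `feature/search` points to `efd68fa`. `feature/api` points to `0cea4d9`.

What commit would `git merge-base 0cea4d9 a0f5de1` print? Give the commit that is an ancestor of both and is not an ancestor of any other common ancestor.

Ancestors of 0cea4d9: {0cea4d9, 16fd787}.
Ancestors of a0f5de1: {16fd787, 26af63e, 45c9f64, a0f5de1, bd1a6c2}.
Common ancestors: {16fd787}.
The only common ancestor is 16fd787, so it is the merge base.

16fd787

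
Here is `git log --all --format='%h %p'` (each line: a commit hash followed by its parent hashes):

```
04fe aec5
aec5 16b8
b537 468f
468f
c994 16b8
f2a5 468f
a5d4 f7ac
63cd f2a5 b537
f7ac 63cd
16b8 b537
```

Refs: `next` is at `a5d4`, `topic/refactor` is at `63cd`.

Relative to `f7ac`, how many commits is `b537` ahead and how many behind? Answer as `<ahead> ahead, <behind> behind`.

Reachable from b537: {468f, b537}.
Reachable from f7ac: {468f, 63cd, b537, f2a5, f7ac}.
Only in b537's history (ahead): {} — 0.
Only in f7ac's history (behind): {63cd, f2a5, f7ac} — 3.

0 ahead, 3 behind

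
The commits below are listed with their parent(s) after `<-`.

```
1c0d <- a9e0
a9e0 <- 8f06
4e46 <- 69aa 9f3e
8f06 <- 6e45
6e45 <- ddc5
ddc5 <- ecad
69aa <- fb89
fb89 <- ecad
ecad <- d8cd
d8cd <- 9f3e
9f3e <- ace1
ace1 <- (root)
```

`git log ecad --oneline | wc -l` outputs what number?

4

Walking parent pointers from ecad: reachable set = {9f3e, ace1, d8cd, ecad}.
That is 4 commits.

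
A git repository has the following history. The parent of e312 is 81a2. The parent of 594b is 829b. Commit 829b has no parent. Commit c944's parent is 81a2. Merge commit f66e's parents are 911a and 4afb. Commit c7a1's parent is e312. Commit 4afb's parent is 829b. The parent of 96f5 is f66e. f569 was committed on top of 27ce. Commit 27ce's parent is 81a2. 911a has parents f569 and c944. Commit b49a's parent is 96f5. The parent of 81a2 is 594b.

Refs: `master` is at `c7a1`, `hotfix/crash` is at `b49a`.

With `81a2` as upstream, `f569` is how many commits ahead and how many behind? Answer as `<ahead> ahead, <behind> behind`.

2 ahead, 0 behind

Reachable from f569: {27ce, 594b, 81a2, 829b, f569}.
Reachable from 81a2: {594b, 81a2, 829b}.
Only in f569's history (ahead): {27ce, f569} — 2.
Only in 81a2's history (behind): {} — 0.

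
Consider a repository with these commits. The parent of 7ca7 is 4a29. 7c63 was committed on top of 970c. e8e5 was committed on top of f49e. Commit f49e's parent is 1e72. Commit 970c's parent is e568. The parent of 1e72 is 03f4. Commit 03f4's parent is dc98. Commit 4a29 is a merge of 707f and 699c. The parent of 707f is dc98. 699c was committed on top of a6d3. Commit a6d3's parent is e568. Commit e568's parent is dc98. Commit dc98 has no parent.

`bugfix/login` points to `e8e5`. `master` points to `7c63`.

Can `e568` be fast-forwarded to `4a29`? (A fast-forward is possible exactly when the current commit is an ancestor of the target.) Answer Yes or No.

A fast-forward from e568 to 4a29 is possible iff e568 is an ancestor of 4a29.
Ancestors of 4a29: {4a29, 699c, 707f, a6d3, dc98, e568}.
e568 is among them, so fast-forward is possible.

Yes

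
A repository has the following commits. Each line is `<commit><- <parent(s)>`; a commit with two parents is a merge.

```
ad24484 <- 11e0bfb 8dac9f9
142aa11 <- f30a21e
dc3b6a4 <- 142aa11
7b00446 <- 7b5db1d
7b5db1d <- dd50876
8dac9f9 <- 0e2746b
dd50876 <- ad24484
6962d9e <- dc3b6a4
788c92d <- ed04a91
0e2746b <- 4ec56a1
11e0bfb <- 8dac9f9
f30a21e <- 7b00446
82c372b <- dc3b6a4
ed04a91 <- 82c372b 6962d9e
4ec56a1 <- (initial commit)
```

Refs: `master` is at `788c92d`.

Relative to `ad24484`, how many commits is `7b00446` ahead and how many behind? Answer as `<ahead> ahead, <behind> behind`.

3 ahead, 0 behind

Reachable from 7b00446: {0e2746b, 11e0bfb, 4ec56a1, 7b00446, 7b5db1d, 8dac9f9, ad24484, dd50876}.
Reachable from ad24484: {0e2746b, 11e0bfb, 4ec56a1, 8dac9f9, ad24484}.
Only in 7b00446's history (ahead): {7b00446, 7b5db1d, dd50876} — 3.
Only in ad24484's history (behind): {} — 0.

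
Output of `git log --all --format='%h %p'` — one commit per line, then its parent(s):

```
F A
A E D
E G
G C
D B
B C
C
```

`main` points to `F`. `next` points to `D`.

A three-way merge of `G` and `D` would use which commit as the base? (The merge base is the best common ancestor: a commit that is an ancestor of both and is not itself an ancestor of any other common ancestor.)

C

Ancestors of G: {C, G}.
Ancestors of D: {B, C, D}.
Common ancestors: {C}.
The only common ancestor is C, so it is the merge base.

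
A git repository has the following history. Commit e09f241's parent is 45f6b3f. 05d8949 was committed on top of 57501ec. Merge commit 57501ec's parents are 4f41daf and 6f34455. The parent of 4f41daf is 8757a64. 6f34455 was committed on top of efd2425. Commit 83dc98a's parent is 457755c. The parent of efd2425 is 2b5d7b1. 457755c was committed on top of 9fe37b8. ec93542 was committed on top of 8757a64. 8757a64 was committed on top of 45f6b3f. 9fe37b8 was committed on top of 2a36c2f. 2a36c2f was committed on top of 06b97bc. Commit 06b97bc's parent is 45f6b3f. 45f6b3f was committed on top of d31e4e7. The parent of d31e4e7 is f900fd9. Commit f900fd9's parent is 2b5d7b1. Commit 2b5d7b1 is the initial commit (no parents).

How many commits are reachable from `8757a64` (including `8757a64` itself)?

5

Walking parent pointers from 8757a64: reachable set = {2b5d7b1, 45f6b3f, 8757a64, d31e4e7, f900fd9}.
That is 5 commits.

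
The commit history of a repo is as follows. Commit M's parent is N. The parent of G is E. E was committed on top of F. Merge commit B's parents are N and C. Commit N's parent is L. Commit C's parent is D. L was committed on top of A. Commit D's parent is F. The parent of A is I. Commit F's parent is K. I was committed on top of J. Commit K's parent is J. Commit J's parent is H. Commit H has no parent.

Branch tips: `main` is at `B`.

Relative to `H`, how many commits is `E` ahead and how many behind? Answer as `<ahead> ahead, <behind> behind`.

Reachable from E: {E, F, H, J, K}.
Reachable from H: {H}.
Only in E's history (ahead): {E, F, J, K} — 4.
Only in H's history (behind): {} — 0.

4 ahead, 0 behind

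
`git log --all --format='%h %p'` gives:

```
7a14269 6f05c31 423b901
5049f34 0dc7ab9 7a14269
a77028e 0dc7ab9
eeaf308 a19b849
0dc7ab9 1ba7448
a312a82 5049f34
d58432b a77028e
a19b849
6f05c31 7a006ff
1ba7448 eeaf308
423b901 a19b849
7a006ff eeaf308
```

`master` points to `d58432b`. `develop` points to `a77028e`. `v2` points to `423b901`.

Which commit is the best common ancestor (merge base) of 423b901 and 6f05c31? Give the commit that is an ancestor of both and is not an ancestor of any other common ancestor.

Ancestors of 423b901: {423b901, a19b849}.
Ancestors of 6f05c31: {6f05c31, 7a006ff, a19b849, eeaf308}.
Common ancestors: {a19b849}.
The only common ancestor is a19b849, so it is the merge base.

a19b849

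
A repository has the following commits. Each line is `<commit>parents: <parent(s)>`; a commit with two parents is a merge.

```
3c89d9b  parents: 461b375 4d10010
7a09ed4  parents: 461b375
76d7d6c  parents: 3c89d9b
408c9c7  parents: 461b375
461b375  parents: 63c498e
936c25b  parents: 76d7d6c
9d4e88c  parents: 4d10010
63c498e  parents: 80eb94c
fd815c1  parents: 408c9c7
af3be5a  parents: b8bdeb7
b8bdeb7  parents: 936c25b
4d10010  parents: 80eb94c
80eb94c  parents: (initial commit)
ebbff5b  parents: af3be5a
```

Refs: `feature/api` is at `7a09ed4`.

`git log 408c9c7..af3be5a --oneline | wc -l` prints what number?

Reachable from af3be5a: {3c89d9b, 461b375, 4d10010, 63c498e, 76d7d6c, 80eb94c, 936c25b, af3be5a, b8bdeb7}.
Reachable from 408c9c7: {408c9c7, 461b375, 63c498e, 80eb94c}.
In af3be5a's history but not 408c9c7's: {3c89d9b, 4d10010, 76d7d6c, 936c25b, af3be5a, b8bdeb7} — 6 commits.

6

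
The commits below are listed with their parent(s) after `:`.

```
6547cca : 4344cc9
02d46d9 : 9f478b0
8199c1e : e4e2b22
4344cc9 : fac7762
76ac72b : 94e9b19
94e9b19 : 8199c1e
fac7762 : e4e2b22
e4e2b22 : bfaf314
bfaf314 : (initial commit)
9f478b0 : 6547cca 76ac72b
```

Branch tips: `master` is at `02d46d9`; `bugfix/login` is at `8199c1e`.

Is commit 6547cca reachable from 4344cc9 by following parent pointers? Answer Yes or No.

Ancestors of 4344cc9: {4344cc9, bfaf314, e4e2b22, fac7762}.
6547cca is not in that set, so it is not an ancestor of 4344cc9.

No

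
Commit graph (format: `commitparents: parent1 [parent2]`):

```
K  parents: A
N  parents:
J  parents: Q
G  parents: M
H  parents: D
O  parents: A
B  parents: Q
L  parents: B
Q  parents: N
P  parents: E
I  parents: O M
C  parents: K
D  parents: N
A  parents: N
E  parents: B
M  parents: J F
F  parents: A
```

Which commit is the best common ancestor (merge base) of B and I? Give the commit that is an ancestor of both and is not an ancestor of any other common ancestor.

Ancestors of B: {B, N, Q}.
Ancestors of I: {A, F, I, J, M, N, O, Q}.
Common ancestors: {N, Q}.
Among these, Q is not an ancestor of any other common ancestor — it is the merge base.

Q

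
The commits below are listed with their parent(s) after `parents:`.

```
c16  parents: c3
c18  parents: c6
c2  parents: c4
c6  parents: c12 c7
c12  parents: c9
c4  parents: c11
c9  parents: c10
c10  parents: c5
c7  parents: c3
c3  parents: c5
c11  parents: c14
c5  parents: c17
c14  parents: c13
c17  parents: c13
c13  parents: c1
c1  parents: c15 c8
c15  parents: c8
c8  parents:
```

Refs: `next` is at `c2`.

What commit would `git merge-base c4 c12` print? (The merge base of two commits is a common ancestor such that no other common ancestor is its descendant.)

c13

Ancestors of c4: {c1, c11, c13, c14, c15, c4, c8}.
Ancestors of c12: {c1, c10, c12, c13, c15, c17, c5, c8, c9}.
Common ancestors: {c1, c13, c15, c8}.
Among these, c13 is not an ancestor of any other common ancestor — it is the merge base.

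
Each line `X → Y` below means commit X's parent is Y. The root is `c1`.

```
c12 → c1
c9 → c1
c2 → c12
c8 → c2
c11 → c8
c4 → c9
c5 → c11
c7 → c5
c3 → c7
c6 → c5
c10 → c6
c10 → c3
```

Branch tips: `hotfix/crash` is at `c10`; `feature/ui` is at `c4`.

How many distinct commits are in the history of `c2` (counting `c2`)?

Walking parent pointers from c2: reachable set = {c1, c12, c2}.
That is 3 commits.

3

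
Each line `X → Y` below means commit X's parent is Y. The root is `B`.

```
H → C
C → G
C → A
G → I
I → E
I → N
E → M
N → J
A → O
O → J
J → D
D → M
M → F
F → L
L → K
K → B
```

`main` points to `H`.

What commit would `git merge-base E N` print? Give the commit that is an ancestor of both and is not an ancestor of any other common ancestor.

Ancestors of E: {B, E, F, K, L, M}.
Ancestors of N: {B, D, F, J, K, L, M, N}.
Common ancestors: {B, F, K, L, M}.
Among these, M is not an ancestor of any other common ancestor — it is the merge base.

M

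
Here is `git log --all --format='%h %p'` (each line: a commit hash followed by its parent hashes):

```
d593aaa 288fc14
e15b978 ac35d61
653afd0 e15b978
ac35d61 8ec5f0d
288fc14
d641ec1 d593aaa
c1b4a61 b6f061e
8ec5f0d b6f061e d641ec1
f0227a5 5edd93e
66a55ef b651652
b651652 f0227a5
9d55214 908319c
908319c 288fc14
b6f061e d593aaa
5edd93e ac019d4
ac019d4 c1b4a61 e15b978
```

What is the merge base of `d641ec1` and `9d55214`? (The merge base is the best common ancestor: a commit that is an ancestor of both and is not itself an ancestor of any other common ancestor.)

288fc14

Ancestors of d641ec1: {288fc14, d593aaa, d641ec1}.
Ancestors of 9d55214: {288fc14, 908319c, 9d55214}.
Common ancestors: {288fc14}.
The only common ancestor is 288fc14, so it is the merge base.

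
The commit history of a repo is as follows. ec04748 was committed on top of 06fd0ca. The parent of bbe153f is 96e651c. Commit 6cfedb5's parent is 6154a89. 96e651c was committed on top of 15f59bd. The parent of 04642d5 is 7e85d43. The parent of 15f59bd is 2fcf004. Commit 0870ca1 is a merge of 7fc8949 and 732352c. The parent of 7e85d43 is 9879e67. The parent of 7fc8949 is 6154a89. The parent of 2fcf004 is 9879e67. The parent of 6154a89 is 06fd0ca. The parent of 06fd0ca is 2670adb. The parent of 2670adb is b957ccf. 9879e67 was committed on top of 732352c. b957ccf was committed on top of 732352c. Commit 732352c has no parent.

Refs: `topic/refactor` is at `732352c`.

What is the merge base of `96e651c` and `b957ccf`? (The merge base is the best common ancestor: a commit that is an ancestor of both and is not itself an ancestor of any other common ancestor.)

Ancestors of 96e651c: {15f59bd, 2fcf004, 732352c, 96e651c, 9879e67}.
Ancestors of b957ccf: {732352c, b957ccf}.
Common ancestors: {732352c}.
The only common ancestor is 732352c, so it is the merge base.

732352c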